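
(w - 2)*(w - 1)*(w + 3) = w^3 - 7*w + 6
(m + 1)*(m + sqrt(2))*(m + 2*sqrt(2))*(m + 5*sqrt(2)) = m^4 + m^3 + 8*sqrt(2)*m^3 + 8*sqrt(2)*m^2 + 34*m^2 + 20*sqrt(2)*m + 34*m + 20*sqrt(2)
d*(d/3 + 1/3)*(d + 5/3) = d^3/3 + 8*d^2/9 + 5*d/9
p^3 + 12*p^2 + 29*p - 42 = (p - 1)*(p + 6)*(p + 7)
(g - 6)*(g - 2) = g^2 - 8*g + 12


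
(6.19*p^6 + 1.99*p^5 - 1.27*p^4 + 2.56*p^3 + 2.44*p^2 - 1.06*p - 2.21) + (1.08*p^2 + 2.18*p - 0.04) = 6.19*p^6 + 1.99*p^5 - 1.27*p^4 + 2.56*p^3 + 3.52*p^2 + 1.12*p - 2.25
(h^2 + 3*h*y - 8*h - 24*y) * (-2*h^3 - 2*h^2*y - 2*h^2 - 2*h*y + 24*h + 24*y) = -2*h^5 - 8*h^4*y + 14*h^4 - 6*h^3*y^2 + 56*h^3*y + 40*h^3 + 42*h^2*y^2 + 160*h^2*y - 192*h^2 + 120*h*y^2 - 768*h*y - 576*y^2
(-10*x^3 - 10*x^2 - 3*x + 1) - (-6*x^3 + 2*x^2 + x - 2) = -4*x^3 - 12*x^2 - 4*x + 3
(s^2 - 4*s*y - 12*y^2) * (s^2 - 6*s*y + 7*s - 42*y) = s^4 - 10*s^3*y + 7*s^3 + 12*s^2*y^2 - 70*s^2*y + 72*s*y^3 + 84*s*y^2 + 504*y^3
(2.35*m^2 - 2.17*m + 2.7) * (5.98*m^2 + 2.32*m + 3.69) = 14.053*m^4 - 7.5246*m^3 + 19.7831*m^2 - 1.7433*m + 9.963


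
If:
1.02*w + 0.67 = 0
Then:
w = -0.66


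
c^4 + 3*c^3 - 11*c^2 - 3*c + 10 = (c - 2)*(c - 1)*(c + 1)*(c + 5)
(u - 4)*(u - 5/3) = u^2 - 17*u/3 + 20/3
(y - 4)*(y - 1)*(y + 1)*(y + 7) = y^4 + 3*y^3 - 29*y^2 - 3*y + 28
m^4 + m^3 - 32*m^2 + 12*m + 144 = (m - 4)*(m - 3)*(m + 2)*(m + 6)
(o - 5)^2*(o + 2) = o^3 - 8*o^2 + 5*o + 50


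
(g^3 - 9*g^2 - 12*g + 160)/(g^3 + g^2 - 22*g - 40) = (g - 8)/(g + 2)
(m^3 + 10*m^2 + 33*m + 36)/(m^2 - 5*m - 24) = (m^2 + 7*m + 12)/(m - 8)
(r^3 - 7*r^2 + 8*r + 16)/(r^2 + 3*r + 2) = (r^2 - 8*r + 16)/(r + 2)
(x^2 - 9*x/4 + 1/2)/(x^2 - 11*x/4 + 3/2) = (4*x - 1)/(4*x - 3)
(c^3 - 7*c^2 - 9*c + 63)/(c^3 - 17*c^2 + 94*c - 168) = (c^2 - 9)/(c^2 - 10*c + 24)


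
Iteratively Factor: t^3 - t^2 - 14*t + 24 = (t - 2)*(t^2 + t - 12) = (t - 3)*(t - 2)*(t + 4)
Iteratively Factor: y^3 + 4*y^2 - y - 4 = (y + 1)*(y^2 + 3*y - 4) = (y - 1)*(y + 1)*(y + 4)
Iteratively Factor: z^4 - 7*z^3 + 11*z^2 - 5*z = (z - 5)*(z^3 - 2*z^2 + z) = z*(z - 5)*(z^2 - 2*z + 1) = z*(z - 5)*(z - 1)*(z - 1)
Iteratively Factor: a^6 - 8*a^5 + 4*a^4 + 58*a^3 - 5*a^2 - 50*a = (a - 5)*(a^5 - 3*a^4 - 11*a^3 + 3*a^2 + 10*a) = (a - 5)*(a - 1)*(a^4 - 2*a^3 - 13*a^2 - 10*a) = (a - 5)^2*(a - 1)*(a^3 + 3*a^2 + 2*a) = a*(a - 5)^2*(a - 1)*(a^2 + 3*a + 2) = a*(a - 5)^2*(a - 1)*(a + 2)*(a + 1)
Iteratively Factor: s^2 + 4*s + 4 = (s + 2)*(s + 2)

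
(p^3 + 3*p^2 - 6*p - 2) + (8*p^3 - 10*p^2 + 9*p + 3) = 9*p^3 - 7*p^2 + 3*p + 1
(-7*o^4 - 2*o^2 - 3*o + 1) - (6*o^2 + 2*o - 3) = -7*o^4 - 8*o^2 - 5*o + 4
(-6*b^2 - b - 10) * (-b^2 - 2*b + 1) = 6*b^4 + 13*b^3 + 6*b^2 + 19*b - 10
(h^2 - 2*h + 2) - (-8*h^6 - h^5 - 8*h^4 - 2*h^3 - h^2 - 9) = 8*h^6 + h^5 + 8*h^4 + 2*h^3 + 2*h^2 - 2*h + 11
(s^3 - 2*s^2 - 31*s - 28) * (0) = 0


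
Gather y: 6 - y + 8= 14 - y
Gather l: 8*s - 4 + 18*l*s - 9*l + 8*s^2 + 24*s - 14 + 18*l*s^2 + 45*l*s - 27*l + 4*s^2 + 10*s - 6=l*(18*s^2 + 63*s - 36) + 12*s^2 + 42*s - 24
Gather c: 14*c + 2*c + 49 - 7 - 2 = 16*c + 40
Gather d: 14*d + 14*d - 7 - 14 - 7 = 28*d - 28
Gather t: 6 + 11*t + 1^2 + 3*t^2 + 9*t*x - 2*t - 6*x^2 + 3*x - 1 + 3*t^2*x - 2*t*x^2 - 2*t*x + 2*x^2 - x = t^2*(3*x + 3) + t*(-2*x^2 + 7*x + 9) - 4*x^2 + 2*x + 6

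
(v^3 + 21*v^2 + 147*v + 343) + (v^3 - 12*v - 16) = 2*v^3 + 21*v^2 + 135*v + 327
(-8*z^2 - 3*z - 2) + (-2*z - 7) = -8*z^2 - 5*z - 9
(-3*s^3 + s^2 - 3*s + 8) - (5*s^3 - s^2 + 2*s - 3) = -8*s^3 + 2*s^2 - 5*s + 11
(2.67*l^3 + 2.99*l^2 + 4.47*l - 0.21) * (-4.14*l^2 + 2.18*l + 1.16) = -11.0538*l^5 - 6.558*l^4 - 8.8904*l^3 + 14.0824*l^2 + 4.7274*l - 0.2436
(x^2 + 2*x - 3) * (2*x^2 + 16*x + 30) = 2*x^4 + 20*x^3 + 56*x^2 + 12*x - 90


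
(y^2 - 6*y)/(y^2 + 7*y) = (y - 6)/(y + 7)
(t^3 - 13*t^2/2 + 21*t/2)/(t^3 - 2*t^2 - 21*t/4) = 2*(t - 3)/(2*t + 3)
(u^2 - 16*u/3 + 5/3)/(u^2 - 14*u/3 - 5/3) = (3*u - 1)/(3*u + 1)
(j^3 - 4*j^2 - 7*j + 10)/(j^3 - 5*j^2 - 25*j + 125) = (j^2 + j - 2)/(j^2 - 25)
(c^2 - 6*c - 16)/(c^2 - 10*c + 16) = (c + 2)/(c - 2)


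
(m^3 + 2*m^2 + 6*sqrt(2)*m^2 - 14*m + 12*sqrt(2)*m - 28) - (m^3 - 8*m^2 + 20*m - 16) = 6*sqrt(2)*m^2 + 10*m^2 - 34*m + 12*sqrt(2)*m - 12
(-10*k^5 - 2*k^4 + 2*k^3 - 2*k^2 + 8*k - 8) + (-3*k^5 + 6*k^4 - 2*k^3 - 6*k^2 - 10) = -13*k^5 + 4*k^4 - 8*k^2 + 8*k - 18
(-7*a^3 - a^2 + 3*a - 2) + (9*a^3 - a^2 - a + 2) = 2*a^3 - 2*a^2 + 2*a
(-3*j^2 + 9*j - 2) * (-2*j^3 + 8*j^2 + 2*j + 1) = 6*j^5 - 42*j^4 + 70*j^3 - j^2 + 5*j - 2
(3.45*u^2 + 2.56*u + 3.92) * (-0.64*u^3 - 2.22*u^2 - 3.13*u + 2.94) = -2.208*u^5 - 9.2974*u^4 - 18.9905*u^3 - 6.5722*u^2 - 4.7432*u + 11.5248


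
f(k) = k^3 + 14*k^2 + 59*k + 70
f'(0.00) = 59.00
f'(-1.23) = 29.10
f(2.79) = 365.31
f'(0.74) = 81.36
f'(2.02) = 127.80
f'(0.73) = 81.04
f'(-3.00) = 2.00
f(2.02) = 254.55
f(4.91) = 815.57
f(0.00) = 70.00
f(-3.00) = -8.00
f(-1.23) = 16.75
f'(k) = 3*k^2 + 28*k + 59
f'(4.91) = 268.80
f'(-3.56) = -2.66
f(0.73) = 120.92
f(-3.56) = -7.73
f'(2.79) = 160.47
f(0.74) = 121.73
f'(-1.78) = 18.67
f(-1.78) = 3.70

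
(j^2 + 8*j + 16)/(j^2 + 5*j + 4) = (j + 4)/(j + 1)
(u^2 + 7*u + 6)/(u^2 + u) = (u + 6)/u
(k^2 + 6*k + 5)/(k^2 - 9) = (k^2 + 6*k + 5)/(k^2 - 9)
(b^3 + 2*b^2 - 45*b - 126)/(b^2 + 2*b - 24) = (b^2 - 4*b - 21)/(b - 4)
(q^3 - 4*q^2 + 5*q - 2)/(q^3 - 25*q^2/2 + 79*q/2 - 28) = 2*(q^2 - 3*q + 2)/(2*q^2 - 23*q + 56)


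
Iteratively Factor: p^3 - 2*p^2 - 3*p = (p + 1)*(p^2 - 3*p) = (p - 3)*(p + 1)*(p)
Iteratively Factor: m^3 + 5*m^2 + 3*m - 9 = (m + 3)*(m^2 + 2*m - 3) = (m - 1)*(m + 3)*(m + 3)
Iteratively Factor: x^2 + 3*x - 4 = (x + 4)*(x - 1)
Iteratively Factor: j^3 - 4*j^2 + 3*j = (j - 3)*(j^2 - j) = j*(j - 3)*(j - 1)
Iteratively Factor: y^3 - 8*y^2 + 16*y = (y)*(y^2 - 8*y + 16) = y*(y - 4)*(y - 4)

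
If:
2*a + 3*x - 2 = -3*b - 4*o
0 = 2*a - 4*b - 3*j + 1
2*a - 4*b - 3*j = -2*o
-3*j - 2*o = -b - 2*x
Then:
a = -9*x/16 - 3/8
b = 1/4 - 5*x/8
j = 11*x/24 - 1/4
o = 1/2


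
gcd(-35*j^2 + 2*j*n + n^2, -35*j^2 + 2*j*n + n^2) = 35*j^2 - 2*j*n - n^2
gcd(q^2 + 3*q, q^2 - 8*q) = q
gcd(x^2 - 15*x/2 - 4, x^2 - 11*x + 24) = x - 8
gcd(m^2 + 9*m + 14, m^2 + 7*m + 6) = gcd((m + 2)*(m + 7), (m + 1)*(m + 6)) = 1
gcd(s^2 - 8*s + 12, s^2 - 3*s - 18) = s - 6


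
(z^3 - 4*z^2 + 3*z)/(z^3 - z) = (z - 3)/(z + 1)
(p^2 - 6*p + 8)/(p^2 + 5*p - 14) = (p - 4)/(p + 7)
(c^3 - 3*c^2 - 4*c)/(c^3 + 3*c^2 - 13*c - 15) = c*(c - 4)/(c^2 + 2*c - 15)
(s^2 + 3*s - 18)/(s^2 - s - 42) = (s - 3)/(s - 7)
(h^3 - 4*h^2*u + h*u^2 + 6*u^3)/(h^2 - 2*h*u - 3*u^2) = h - 2*u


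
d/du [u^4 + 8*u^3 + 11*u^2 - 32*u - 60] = 4*u^3 + 24*u^2 + 22*u - 32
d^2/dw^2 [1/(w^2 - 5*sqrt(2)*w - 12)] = 2*(w^2 - 5*sqrt(2)*w - (2*w - 5*sqrt(2))^2 - 12)/(-w^2 + 5*sqrt(2)*w + 12)^3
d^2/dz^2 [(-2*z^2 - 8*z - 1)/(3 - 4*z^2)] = 4*(64*z^3 + 60*z^2 + 144*z + 15)/(64*z^6 - 144*z^4 + 108*z^2 - 27)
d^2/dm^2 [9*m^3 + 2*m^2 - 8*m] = 54*m + 4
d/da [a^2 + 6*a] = 2*a + 6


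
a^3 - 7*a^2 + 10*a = a*(a - 5)*(a - 2)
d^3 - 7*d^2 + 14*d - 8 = (d - 4)*(d - 2)*(d - 1)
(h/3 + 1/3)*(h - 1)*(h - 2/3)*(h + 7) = h^4/3 + 19*h^3/9 - 17*h^2/9 - 19*h/9 + 14/9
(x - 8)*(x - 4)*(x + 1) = x^3 - 11*x^2 + 20*x + 32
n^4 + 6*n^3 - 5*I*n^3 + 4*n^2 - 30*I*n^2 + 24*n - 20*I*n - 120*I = (n + 6)*(n - 5*I)*(n - 2*I)*(n + 2*I)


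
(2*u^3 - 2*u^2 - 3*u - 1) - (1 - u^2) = 2*u^3 - u^2 - 3*u - 2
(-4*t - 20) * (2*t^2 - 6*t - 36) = -8*t^3 - 16*t^2 + 264*t + 720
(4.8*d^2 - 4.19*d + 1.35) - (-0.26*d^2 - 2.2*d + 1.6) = 5.06*d^2 - 1.99*d - 0.25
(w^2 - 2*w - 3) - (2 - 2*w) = w^2 - 5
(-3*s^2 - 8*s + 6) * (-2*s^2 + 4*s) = 6*s^4 + 4*s^3 - 44*s^2 + 24*s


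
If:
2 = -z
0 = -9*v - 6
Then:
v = -2/3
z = -2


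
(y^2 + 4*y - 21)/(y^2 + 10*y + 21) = (y - 3)/(y + 3)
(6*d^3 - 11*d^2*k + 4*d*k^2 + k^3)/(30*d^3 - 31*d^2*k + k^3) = (d - k)/(5*d - k)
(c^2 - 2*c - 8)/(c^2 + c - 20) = (c + 2)/(c + 5)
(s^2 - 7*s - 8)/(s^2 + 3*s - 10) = (s^2 - 7*s - 8)/(s^2 + 3*s - 10)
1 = 1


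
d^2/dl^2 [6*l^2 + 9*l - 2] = 12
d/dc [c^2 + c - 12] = 2*c + 1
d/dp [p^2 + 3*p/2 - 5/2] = 2*p + 3/2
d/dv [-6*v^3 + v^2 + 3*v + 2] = -18*v^2 + 2*v + 3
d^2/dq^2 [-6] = 0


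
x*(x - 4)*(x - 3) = x^3 - 7*x^2 + 12*x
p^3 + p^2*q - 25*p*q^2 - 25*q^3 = (p - 5*q)*(p + q)*(p + 5*q)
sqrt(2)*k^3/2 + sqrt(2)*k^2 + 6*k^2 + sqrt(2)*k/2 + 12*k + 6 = (k + 1)*(k + 6*sqrt(2))*(sqrt(2)*k/2 + sqrt(2)/2)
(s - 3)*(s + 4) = s^2 + s - 12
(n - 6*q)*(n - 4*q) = n^2 - 10*n*q + 24*q^2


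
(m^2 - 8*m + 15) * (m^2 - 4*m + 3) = m^4 - 12*m^3 + 50*m^2 - 84*m + 45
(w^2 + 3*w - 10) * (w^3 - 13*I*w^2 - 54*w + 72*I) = w^5 + 3*w^4 - 13*I*w^4 - 64*w^3 - 39*I*w^3 - 162*w^2 + 202*I*w^2 + 540*w + 216*I*w - 720*I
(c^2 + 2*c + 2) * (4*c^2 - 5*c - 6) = 4*c^4 + 3*c^3 - 8*c^2 - 22*c - 12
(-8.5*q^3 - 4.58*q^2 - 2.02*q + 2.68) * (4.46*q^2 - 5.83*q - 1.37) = -37.91*q^5 + 29.1282*q^4 + 29.3372*q^3 + 30.004*q^2 - 12.857*q - 3.6716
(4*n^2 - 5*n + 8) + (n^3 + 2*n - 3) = n^3 + 4*n^2 - 3*n + 5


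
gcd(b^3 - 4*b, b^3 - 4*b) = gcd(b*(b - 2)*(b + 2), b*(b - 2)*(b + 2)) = b^3 - 4*b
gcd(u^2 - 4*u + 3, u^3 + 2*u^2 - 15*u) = u - 3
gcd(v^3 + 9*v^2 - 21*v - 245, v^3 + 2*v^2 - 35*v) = v^2 + 2*v - 35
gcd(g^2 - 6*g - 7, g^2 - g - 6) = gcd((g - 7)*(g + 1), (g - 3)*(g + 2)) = 1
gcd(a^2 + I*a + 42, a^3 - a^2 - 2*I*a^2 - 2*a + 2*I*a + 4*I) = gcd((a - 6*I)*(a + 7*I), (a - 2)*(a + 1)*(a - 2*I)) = 1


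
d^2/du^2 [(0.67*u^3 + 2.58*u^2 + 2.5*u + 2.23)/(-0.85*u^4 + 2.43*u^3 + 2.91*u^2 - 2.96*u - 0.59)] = (-0.96815*u^9 - 11.1843*u^8 + 0.355470000000054*u^7 + 40.239578*u^6 + 143.755374*u^5 - 218.876946*u^4 - 438.248814*u^3 - 80.252514*u^2 + 68.9142*u - 39.798306)/(0.614125*u^12 - 5.267025*u^11 + 8.75007*u^10 + 28.130523*u^9 - 65.360577*u^8 - 60.538167*u^7 + 124.98168*u^6 + 45.263706*u^5 - 86.075088*u^4 - 7.09545700000001*u^3 + 12.469119*u^2 + 3.091128*u + 0.205379)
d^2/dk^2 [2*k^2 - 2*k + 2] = 4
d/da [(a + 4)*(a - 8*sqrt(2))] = 2*a - 8*sqrt(2) + 4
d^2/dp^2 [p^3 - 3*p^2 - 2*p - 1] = 6*p - 6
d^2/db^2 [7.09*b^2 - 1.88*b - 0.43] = 14.1800000000000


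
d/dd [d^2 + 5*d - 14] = 2*d + 5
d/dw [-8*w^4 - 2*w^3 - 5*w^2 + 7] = 2*w*(-16*w^2 - 3*w - 5)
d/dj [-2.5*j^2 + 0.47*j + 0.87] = 0.47 - 5.0*j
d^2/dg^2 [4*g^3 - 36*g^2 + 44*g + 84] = 24*g - 72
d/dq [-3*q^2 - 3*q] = -6*q - 3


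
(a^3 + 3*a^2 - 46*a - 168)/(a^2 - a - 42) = a + 4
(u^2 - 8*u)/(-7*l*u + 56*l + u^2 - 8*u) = u/(-7*l + u)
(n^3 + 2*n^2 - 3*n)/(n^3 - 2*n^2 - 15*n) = (n - 1)/(n - 5)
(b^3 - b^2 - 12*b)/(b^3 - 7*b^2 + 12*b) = (b + 3)/(b - 3)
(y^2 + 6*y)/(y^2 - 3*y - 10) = y*(y + 6)/(y^2 - 3*y - 10)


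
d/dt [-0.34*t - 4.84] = -0.340000000000000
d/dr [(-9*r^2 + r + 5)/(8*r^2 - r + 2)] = (r^2 - 116*r + 7)/(64*r^4 - 16*r^3 + 33*r^2 - 4*r + 4)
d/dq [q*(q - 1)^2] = (q - 1)*(3*q - 1)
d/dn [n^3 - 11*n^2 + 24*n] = 3*n^2 - 22*n + 24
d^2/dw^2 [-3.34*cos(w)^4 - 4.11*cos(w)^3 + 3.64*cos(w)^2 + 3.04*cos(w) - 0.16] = 53.44*cos(w)^4 + 36.99*cos(w)^3 - 54.64*cos(w)^2 - 27.7*cos(w) + 7.28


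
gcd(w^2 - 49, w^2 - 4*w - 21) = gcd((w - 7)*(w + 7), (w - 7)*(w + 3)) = w - 7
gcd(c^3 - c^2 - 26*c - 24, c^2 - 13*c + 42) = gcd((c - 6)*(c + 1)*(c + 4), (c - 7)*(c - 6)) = c - 6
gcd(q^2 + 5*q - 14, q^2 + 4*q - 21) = q + 7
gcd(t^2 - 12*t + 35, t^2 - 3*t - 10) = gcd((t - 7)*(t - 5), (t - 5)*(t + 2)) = t - 5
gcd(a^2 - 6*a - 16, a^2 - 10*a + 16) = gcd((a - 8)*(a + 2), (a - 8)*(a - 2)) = a - 8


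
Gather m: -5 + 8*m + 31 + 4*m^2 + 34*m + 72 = 4*m^2 + 42*m + 98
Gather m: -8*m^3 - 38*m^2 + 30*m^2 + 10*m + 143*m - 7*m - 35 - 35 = -8*m^3 - 8*m^2 + 146*m - 70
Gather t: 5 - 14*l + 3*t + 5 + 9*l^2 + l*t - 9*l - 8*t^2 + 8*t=9*l^2 - 23*l - 8*t^2 + t*(l + 11) + 10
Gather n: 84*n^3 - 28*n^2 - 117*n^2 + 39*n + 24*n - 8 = 84*n^3 - 145*n^2 + 63*n - 8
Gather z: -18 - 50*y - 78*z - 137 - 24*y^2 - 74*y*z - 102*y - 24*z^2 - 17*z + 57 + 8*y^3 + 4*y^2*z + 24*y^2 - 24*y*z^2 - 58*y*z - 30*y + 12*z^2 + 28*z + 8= 8*y^3 - 182*y + z^2*(-24*y - 12) + z*(4*y^2 - 132*y - 67) - 90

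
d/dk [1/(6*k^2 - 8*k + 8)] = (2 - 3*k)/(3*k^2 - 4*k + 4)^2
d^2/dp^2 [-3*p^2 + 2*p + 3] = -6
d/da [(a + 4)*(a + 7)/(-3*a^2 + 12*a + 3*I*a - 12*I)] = ((-2*a - 11)*(a^2 - 4*a - I*a + 4*I) - (a + 4)*(a + 7)*(-2*a + 4 + I))/(3*(a^2 - 4*a - I*a + 4*I)^2)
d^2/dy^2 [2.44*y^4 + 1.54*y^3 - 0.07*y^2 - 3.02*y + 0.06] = 29.28*y^2 + 9.24*y - 0.14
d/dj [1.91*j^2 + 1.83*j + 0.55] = 3.82*j + 1.83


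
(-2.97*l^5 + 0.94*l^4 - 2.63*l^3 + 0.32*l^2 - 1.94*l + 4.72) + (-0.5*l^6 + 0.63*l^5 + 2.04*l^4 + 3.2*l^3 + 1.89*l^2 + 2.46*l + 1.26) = -0.5*l^6 - 2.34*l^5 + 2.98*l^4 + 0.57*l^3 + 2.21*l^2 + 0.52*l + 5.98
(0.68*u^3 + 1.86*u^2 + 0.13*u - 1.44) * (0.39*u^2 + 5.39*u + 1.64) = 0.2652*u^5 + 4.3906*u^4 + 11.1913*u^3 + 3.1895*u^2 - 7.5484*u - 2.3616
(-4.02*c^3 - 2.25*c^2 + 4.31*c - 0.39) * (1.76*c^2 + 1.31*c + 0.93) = -7.0752*c^5 - 9.2262*c^4 + 0.8995*c^3 + 2.8672*c^2 + 3.4974*c - 0.3627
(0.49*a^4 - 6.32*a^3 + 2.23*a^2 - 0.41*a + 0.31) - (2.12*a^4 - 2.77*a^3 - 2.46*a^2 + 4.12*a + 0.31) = -1.63*a^4 - 3.55*a^3 + 4.69*a^2 - 4.53*a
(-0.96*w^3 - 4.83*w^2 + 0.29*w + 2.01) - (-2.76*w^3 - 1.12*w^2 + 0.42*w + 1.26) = 1.8*w^3 - 3.71*w^2 - 0.13*w + 0.75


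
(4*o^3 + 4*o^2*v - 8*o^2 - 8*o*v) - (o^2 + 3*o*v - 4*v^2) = 4*o^3 + 4*o^2*v - 9*o^2 - 11*o*v + 4*v^2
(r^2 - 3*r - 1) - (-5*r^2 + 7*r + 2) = 6*r^2 - 10*r - 3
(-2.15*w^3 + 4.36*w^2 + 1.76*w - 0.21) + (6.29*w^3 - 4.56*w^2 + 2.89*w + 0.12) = 4.14*w^3 - 0.199999999999999*w^2 + 4.65*w - 0.09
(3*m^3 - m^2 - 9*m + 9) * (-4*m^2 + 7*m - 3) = -12*m^5 + 25*m^4 + 20*m^3 - 96*m^2 + 90*m - 27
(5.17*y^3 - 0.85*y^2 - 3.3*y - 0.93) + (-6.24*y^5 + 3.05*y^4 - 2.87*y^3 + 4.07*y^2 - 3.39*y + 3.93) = -6.24*y^5 + 3.05*y^4 + 2.3*y^3 + 3.22*y^2 - 6.69*y + 3.0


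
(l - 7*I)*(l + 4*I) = l^2 - 3*I*l + 28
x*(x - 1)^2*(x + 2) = x^4 - 3*x^2 + 2*x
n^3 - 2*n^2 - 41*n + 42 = (n - 7)*(n - 1)*(n + 6)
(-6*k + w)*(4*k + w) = -24*k^2 - 2*k*w + w^2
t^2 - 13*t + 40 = (t - 8)*(t - 5)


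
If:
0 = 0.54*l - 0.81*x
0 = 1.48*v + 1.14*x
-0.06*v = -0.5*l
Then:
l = 0.00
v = 0.00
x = 0.00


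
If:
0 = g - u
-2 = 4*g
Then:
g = -1/2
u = -1/2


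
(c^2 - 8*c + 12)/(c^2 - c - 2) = (c - 6)/(c + 1)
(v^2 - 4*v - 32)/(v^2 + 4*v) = (v - 8)/v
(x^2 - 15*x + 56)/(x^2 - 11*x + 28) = (x - 8)/(x - 4)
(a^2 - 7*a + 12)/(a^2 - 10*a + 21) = (a - 4)/(a - 7)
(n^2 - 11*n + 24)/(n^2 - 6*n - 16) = (n - 3)/(n + 2)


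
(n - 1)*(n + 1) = n^2 - 1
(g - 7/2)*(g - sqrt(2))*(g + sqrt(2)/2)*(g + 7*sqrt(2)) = g^4 - 7*g^3/2 + 13*sqrt(2)*g^3/2 - 91*sqrt(2)*g^2/4 - 8*g^2 - 7*sqrt(2)*g + 28*g + 49*sqrt(2)/2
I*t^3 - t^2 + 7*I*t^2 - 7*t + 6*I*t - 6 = (t + 6)*(t + I)*(I*t + I)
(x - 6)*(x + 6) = x^2 - 36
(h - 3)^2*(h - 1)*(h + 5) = h^4 - 2*h^3 - 20*h^2 + 66*h - 45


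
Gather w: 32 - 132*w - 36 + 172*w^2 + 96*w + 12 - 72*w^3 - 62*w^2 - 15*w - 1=-72*w^3 + 110*w^2 - 51*w + 7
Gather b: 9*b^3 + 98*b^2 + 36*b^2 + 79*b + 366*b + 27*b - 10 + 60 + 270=9*b^3 + 134*b^2 + 472*b + 320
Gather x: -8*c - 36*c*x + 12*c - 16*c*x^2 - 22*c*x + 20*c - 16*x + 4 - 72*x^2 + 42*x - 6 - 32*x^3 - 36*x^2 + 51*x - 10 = 24*c - 32*x^3 + x^2*(-16*c - 108) + x*(77 - 58*c) - 12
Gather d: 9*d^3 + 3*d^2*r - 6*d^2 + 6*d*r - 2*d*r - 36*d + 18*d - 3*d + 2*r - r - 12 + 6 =9*d^3 + d^2*(3*r - 6) + d*(4*r - 21) + r - 6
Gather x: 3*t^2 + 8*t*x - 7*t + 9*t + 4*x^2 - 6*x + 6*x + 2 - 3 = 3*t^2 + 8*t*x + 2*t + 4*x^2 - 1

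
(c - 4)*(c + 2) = c^2 - 2*c - 8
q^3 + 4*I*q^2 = q^2*(q + 4*I)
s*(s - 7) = s^2 - 7*s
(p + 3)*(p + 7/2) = p^2 + 13*p/2 + 21/2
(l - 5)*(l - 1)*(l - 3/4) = l^3 - 27*l^2/4 + 19*l/2 - 15/4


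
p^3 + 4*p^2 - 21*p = p*(p - 3)*(p + 7)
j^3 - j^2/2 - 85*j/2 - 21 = (j - 7)*(j + 1/2)*(j + 6)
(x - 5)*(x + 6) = x^2 + x - 30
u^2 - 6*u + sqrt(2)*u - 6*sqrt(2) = (u - 6)*(u + sqrt(2))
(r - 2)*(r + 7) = r^2 + 5*r - 14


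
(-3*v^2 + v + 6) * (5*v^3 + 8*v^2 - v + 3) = -15*v^5 - 19*v^4 + 41*v^3 + 38*v^2 - 3*v + 18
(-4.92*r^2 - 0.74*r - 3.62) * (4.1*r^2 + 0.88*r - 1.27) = -20.172*r^4 - 7.3636*r^3 - 9.2448*r^2 - 2.2458*r + 4.5974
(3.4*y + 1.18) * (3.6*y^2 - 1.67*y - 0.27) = 12.24*y^3 - 1.43*y^2 - 2.8886*y - 0.3186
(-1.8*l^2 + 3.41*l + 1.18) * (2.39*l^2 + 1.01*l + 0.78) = -4.302*l^4 + 6.3319*l^3 + 4.8603*l^2 + 3.8516*l + 0.9204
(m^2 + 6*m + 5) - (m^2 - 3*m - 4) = 9*m + 9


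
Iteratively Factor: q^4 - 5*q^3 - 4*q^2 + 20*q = (q + 2)*(q^3 - 7*q^2 + 10*q) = (q - 5)*(q + 2)*(q^2 - 2*q) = q*(q - 5)*(q + 2)*(q - 2)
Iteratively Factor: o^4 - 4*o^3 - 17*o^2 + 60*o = (o - 5)*(o^3 + o^2 - 12*o) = (o - 5)*(o - 3)*(o^2 + 4*o) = (o - 5)*(o - 3)*(o + 4)*(o)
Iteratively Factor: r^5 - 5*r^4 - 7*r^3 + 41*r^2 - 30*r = (r)*(r^4 - 5*r^3 - 7*r^2 + 41*r - 30) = r*(r + 3)*(r^3 - 8*r^2 + 17*r - 10) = r*(r - 5)*(r + 3)*(r^2 - 3*r + 2) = r*(r - 5)*(r - 2)*(r + 3)*(r - 1)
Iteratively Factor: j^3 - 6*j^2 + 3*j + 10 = (j - 5)*(j^2 - j - 2) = (j - 5)*(j - 2)*(j + 1)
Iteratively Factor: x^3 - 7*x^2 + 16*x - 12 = (x - 3)*(x^2 - 4*x + 4) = (x - 3)*(x - 2)*(x - 2)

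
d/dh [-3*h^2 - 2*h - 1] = -6*h - 2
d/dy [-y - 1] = -1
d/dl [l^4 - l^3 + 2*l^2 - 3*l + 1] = 4*l^3 - 3*l^2 + 4*l - 3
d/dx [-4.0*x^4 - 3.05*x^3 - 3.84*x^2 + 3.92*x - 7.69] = -16.0*x^3 - 9.15*x^2 - 7.68*x + 3.92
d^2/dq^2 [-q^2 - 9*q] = -2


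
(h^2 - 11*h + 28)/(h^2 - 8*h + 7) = (h - 4)/(h - 1)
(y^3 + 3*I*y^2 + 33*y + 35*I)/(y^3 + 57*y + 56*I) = (y - 5*I)/(y - 8*I)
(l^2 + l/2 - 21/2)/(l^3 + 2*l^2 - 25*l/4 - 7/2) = 2*(l - 3)/(2*l^2 - 3*l - 2)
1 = 1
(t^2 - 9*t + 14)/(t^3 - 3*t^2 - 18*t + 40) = (t - 7)/(t^2 - t - 20)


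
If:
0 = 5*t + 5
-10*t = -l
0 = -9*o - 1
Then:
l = -10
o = -1/9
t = -1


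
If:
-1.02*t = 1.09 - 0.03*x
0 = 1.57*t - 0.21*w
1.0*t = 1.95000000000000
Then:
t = 1.95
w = 14.58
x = 102.63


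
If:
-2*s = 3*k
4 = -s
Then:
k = 8/3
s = -4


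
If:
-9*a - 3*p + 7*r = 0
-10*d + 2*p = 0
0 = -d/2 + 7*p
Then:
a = 7*r/9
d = 0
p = 0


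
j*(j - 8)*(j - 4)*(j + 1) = j^4 - 11*j^3 + 20*j^2 + 32*j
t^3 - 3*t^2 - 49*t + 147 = (t - 7)*(t - 3)*(t + 7)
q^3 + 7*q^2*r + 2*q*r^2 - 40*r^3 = (q - 2*r)*(q + 4*r)*(q + 5*r)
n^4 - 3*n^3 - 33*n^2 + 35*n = n*(n - 7)*(n - 1)*(n + 5)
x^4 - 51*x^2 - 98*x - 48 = (x - 8)*(x + 1)^2*(x + 6)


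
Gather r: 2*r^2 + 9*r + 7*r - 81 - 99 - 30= 2*r^2 + 16*r - 210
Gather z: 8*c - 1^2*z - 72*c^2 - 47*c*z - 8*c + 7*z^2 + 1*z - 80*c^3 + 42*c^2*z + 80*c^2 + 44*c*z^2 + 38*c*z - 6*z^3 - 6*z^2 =-80*c^3 + 8*c^2 - 6*z^3 + z^2*(44*c + 1) + z*(42*c^2 - 9*c)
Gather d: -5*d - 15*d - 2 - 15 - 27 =-20*d - 44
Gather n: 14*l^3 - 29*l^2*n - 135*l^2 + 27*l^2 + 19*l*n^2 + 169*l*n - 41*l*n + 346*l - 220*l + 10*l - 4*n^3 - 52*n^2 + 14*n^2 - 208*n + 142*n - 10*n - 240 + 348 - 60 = 14*l^3 - 108*l^2 + 136*l - 4*n^3 + n^2*(19*l - 38) + n*(-29*l^2 + 128*l - 76) + 48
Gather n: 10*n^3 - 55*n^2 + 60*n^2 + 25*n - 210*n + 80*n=10*n^3 + 5*n^2 - 105*n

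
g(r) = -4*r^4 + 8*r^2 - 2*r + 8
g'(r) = -16*r^3 + 16*r - 2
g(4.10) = -996.02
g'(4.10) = -1039.14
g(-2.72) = -146.32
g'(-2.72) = 276.46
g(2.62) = -130.80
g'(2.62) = -247.84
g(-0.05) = 8.12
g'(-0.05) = -2.80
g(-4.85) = -2007.35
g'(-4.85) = 1745.75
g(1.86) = -15.92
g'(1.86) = -75.20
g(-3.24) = -342.34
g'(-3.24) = 490.36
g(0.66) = 9.41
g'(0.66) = 3.96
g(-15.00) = -200662.00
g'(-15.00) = 53758.00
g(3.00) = -250.00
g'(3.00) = -386.00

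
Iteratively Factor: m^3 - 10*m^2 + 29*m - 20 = (m - 1)*(m^2 - 9*m + 20) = (m - 5)*(m - 1)*(m - 4)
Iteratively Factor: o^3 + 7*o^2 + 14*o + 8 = (o + 2)*(o^2 + 5*o + 4) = (o + 1)*(o + 2)*(o + 4)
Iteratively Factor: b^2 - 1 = (b - 1)*(b + 1)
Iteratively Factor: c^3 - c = (c + 1)*(c^2 - c) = c*(c + 1)*(c - 1)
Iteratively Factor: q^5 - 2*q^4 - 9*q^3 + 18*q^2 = (q)*(q^4 - 2*q^3 - 9*q^2 + 18*q) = q*(q - 2)*(q^3 - 9*q) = q*(q - 2)*(q + 3)*(q^2 - 3*q) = q^2*(q - 2)*(q + 3)*(q - 3)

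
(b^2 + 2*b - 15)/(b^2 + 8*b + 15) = (b - 3)/(b + 3)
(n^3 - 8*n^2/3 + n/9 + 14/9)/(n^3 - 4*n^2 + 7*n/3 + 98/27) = 3*(n - 1)/(3*n - 7)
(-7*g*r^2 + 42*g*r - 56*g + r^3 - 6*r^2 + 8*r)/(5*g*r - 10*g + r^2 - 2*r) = (-7*g*r + 28*g + r^2 - 4*r)/(5*g + r)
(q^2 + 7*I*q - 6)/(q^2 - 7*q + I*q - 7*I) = (q + 6*I)/(q - 7)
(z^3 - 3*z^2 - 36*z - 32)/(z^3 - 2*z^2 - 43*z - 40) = (z + 4)/(z + 5)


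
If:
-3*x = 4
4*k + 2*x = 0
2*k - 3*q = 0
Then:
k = 2/3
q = 4/9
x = -4/3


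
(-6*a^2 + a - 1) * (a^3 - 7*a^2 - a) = -6*a^5 + 43*a^4 - 2*a^3 + 6*a^2 + a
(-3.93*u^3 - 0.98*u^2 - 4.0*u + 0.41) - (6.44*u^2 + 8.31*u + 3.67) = -3.93*u^3 - 7.42*u^2 - 12.31*u - 3.26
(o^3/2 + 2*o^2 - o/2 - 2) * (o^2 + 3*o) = o^5/2 + 7*o^4/2 + 11*o^3/2 - 7*o^2/2 - 6*o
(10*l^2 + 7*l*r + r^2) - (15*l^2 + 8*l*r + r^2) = -5*l^2 - l*r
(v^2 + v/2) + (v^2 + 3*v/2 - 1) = 2*v^2 + 2*v - 1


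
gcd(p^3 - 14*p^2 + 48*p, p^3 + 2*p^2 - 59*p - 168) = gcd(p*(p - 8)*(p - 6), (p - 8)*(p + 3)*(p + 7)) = p - 8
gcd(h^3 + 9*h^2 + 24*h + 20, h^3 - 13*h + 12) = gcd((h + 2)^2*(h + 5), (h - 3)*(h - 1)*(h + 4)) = 1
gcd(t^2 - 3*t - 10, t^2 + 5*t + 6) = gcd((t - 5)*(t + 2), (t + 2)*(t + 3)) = t + 2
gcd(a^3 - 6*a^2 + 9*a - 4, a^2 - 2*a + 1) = a^2 - 2*a + 1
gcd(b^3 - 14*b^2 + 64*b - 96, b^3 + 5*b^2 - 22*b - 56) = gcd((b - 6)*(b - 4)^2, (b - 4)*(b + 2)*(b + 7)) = b - 4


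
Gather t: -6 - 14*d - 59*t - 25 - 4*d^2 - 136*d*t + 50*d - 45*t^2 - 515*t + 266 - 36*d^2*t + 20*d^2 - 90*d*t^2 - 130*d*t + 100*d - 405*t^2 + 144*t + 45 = 16*d^2 + 136*d + t^2*(-90*d - 450) + t*(-36*d^2 - 266*d - 430) + 280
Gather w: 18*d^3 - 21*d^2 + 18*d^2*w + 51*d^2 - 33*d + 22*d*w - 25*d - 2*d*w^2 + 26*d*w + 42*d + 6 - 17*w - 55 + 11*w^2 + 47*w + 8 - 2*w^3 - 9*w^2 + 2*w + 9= 18*d^3 + 30*d^2 - 16*d - 2*w^3 + w^2*(2 - 2*d) + w*(18*d^2 + 48*d + 32) - 32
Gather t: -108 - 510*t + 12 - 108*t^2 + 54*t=-108*t^2 - 456*t - 96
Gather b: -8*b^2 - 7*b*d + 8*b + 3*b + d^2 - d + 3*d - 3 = -8*b^2 + b*(11 - 7*d) + d^2 + 2*d - 3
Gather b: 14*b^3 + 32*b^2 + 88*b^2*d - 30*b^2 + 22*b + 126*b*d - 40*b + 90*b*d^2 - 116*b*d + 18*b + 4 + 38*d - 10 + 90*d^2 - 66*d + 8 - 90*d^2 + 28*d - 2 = 14*b^3 + b^2*(88*d + 2) + b*(90*d^2 + 10*d)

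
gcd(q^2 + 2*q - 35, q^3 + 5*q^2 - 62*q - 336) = q + 7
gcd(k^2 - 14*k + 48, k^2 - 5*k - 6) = k - 6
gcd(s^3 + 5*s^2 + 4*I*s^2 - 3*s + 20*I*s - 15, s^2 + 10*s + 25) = s + 5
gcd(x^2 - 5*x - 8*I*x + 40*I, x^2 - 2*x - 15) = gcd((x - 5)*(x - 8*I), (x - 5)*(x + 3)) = x - 5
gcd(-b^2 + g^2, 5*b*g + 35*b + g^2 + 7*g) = 1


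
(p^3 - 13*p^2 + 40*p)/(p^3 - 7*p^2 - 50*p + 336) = p*(p - 5)/(p^2 + p - 42)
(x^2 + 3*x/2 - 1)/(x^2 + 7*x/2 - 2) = (x + 2)/(x + 4)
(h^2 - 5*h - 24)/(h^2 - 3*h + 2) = (h^2 - 5*h - 24)/(h^2 - 3*h + 2)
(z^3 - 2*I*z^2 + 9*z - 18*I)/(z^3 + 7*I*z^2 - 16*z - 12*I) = (z^2 - 5*I*z - 6)/(z^2 + 4*I*z - 4)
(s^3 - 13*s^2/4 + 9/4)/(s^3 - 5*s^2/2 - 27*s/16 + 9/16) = 4*(s - 1)/(4*s - 1)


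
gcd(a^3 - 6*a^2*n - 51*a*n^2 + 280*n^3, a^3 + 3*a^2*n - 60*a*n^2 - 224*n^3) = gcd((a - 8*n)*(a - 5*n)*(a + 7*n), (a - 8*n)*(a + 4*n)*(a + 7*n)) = a^2 - a*n - 56*n^2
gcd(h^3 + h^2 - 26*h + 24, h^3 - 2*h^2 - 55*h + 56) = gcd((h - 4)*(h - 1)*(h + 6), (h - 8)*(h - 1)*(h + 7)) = h - 1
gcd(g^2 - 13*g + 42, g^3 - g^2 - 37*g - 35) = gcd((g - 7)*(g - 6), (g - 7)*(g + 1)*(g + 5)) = g - 7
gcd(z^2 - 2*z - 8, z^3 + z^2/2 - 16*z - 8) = z - 4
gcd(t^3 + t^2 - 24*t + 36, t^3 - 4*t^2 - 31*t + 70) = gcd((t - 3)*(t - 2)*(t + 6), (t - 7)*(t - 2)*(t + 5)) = t - 2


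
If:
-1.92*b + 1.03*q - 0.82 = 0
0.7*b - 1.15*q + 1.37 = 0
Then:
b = 0.31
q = 1.38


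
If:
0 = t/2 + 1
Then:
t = -2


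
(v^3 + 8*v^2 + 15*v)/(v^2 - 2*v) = (v^2 + 8*v + 15)/(v - 2)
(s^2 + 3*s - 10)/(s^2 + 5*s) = (s - 2)/s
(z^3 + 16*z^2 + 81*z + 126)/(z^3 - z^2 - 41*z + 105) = (z^2 + 9*z + 18)/(z^2 - 8*z + 15)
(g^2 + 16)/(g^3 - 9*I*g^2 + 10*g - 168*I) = (g - 4*I)/(g^2 - 13*I*g - 42)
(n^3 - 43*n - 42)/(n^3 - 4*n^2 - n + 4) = (n^2 - n - 42)/(n^2 - 5*n + 4)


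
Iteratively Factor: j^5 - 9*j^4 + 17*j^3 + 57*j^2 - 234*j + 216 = (j + 3)*(j^4 - 12*j^3 + 53*j^2 - 102*j + 72) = (j - 4)*(j + 3)*(j^3 - 8*j^2 + 21*j - 18) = (j - 4)*(j - 3)*(j + 3)*(j^2 - 5*j + 6) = (j - 4)*(j - 3)*(j - 2)*(j + 3)*(j - 3)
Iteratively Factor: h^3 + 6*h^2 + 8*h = (h + 4)*(h^2 + 2*h) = (h + 2)*(h + 4)*(h)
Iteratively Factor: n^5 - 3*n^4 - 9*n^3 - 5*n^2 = (n)*(n^4 - 3*n^3 - 9*n^2 - 5*n) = n*(n + 1)*(n^3 - 4*n^2 - 5*n) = n*(n + 1)^2*(n^2 - 5*n) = n*(n - 5)*(n + 1)^2*(n)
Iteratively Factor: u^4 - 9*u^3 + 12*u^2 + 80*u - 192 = (u - 4)*(u^3 - 5*u^2 - 8*u + 48) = (u - 4)^2*(u^2 - u - 12) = (u - 4)^2*(u + 3)*(u - 4)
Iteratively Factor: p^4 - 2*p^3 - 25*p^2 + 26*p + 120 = (p - 5)*(p^3 + 3*p^2 - 10*p - 24) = (p - 5)*(p - 3)*(p^2 + 6*p + 8) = (p - 5)*(p - 3)*(p + 4)*(p + 2)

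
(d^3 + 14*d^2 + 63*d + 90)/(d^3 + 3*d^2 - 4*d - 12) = (d^2 + 11*d + 30)/(d^2 - 4)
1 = 1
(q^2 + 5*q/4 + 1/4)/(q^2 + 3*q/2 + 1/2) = (4*q + 1)/(2*(2*q + 1))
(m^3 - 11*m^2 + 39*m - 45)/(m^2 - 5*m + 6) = (m^2 - 8*m + 15)/(m - 2)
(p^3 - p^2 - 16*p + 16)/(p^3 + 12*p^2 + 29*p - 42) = (p^2 - 16)/(p^2 + 13*p + 42)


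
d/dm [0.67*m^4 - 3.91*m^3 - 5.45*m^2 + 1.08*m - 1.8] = 2.68*m^3 - 11.73*m^2 - 10.9*m + 1.08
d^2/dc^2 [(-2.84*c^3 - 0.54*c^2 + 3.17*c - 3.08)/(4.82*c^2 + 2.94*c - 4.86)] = (1.70530256582424e-13*c^4 - 19.552904*c^3 - 261.758064*c^2 - 218.807064*c - 132.46452)/(111.980168*c^6 + 204.909768*c^5 - 213.741936*c^4 - 387.808344*c^3 + 215.515728*c^2 + 208.324872*c - 114.791256)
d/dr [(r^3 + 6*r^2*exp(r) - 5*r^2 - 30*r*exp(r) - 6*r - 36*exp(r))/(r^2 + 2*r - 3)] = (6*r^4*exp(r) + r^4 - 18*r^3*exp(r) + 4*r^3 - 72*r^2*exp(r) - 13*r^2 + 54*r*exp(r) + 30*r + 270*exp(r) + 18)/(r^4 + 4*r^3 - 2*r^2 - 12*r + 9)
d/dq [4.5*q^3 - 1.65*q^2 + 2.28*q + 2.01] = 13.5*q^2 - 3.3*q + 2.28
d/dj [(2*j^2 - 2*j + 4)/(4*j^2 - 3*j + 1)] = 2*(j^2 - 14*j + 5)/(16*j^4 - 24*j^3 + 17*j^2 - 6*j + 1)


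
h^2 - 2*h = h*(h - 2)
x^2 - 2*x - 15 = (x - 5)*(x + 3)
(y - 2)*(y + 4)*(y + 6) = y^3 + 8*y^2 + 4*y - 48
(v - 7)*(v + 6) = v^2 - v - 42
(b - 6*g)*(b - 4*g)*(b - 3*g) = b^3 - 13*b^2*g + 54*b*g^2 - 72*g^3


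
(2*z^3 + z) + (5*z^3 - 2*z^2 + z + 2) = 7*z^3 - 2*z^2 + 2*z + 2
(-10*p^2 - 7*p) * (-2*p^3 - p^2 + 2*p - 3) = 20*p^5 + 24*p^4 - 13*p^3 + 16*p^2 + 21*p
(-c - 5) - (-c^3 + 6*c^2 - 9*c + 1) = c^3 - 6*c^2 + 8*c - 6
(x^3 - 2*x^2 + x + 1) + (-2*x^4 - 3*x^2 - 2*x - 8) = -2*x^4 + x^3 - 5*x^2 - x - 7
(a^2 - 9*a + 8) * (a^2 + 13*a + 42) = a^4 + 4*a^3 - 67*a^2 - 274*a + 336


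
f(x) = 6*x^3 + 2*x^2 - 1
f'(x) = 18*x^2 + 4*x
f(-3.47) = -227.61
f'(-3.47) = 202.86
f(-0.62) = -1.66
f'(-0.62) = 4.44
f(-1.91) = -35.51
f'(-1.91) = 58.03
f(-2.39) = -71.49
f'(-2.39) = 93.26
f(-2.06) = -44.96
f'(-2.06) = 68.14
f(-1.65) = -22.51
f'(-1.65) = 42.40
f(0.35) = -0.50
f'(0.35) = 3.60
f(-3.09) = -158.93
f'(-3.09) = 159.51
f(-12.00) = -10081.00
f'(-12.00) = 2544.00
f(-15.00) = -19801.00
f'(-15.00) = 3990.00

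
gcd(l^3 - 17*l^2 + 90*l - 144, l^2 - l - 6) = l - 3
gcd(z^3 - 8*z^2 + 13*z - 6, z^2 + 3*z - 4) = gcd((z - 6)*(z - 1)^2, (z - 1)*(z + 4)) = z - 1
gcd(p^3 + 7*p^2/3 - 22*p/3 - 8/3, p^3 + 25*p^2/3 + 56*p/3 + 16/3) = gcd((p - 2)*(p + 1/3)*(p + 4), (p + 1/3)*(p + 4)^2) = p^2 + 13*p/3 + 4/3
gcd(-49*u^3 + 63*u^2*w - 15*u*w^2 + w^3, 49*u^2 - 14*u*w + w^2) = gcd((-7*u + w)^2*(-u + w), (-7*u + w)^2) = 49*u^2 - 14*u*w + w^2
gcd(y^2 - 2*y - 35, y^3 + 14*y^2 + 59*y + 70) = y + 5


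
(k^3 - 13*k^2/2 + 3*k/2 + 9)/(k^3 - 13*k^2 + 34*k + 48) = (k - 3/2)/(k - 8)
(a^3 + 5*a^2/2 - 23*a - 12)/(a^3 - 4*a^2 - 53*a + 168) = (a^3 + 5*a^2/2 - 23*a - 12)/(a^3 - 4*a^2 - 53*a + 168)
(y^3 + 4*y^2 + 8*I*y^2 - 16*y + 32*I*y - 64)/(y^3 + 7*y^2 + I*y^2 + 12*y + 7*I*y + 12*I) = (y^2 + 8*I*y - 16)/(y^2 + y*(3 + I) + 3*I)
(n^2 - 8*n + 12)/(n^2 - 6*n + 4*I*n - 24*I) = (n - 2)/(n + 4*I)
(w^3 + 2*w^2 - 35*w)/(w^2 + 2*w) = (w^2 + 2*w - 35)/(w + 2)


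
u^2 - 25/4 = (u - 5/2)*(u + 5/2)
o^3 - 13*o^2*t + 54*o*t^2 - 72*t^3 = (o - 6*t)*(o - 4*t)*(o - 3*t)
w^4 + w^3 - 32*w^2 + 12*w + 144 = (w - 4)*(w - 3)*(w + 2)*(w + 6)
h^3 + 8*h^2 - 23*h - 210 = (h - 5)*(h + 6)*(h + 7)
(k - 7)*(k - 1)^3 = k^4 - 10*k^3 + 24*k^2 - 22*k + 7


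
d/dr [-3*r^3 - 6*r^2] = 3*r*(-3*r - 4)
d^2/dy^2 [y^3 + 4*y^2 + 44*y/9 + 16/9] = 6*y + 8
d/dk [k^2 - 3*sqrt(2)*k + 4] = 2*k - 3*sqrt(2)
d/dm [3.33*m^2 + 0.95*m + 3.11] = 6.66*m + 0.95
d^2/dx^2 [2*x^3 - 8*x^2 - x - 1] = 12*x - 16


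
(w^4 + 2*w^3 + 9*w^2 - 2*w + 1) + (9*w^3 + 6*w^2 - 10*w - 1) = w^4 + 11*w^3 + 15*w^2 - 12*w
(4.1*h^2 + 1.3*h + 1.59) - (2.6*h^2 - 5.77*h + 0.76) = 1.5*h^2 + 7.07*h + 0.83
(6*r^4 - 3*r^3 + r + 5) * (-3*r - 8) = -18*r^5 - 39*r^4 + 24*r^3 - 3*r^2 - 23*r - 40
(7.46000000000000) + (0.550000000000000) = 8.01000000000000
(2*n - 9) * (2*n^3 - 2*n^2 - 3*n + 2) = 4*n^4 - 22*n^3 + 12*n^2 + 31*n - 18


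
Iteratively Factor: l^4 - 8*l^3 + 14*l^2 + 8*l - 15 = (l - 1)*(l^3 - 7*l^2 + 7*l + 15) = (l - 5)*(l - 1)*(l^2 - 2*l - 3) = (l - 5)*(l - 3)*(l - 1)*(l + 1)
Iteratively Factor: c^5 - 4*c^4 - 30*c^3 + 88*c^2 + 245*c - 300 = (c + 4)*(c^4 - 8*c^3 + 2*c^2 + 80*c - 75) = (c - 5)*(c + 4)*(c^3 - 3*c^2 - 13*c + 15) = (c - 5)^2*(c + 4)*(c^2 + 2*c - 3) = (c - 5)^2*(c + 3)*(c + 4)*(c - 1)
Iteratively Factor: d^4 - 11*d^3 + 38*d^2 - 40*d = (d - 2)*(d^3 - 9*d^2 + 20*d) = (d - 5)*(d - 2)*(d^2 - 4*d) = (d - 5)*(d - 4)*(d - 2)*(d)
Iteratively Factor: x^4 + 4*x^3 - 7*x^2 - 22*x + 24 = (x + 4)*(x^3 - 7*x + 6) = (x - 2)*(x + 4)*(x^2 + 2*x - 3) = (x - 2)*(x - 1)*(x + 4)*(x + 3)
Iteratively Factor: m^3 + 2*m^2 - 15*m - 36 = (m - 4)*(m^2 + 6*m + 9) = (m - 4)*(m + 3)*(m + 3)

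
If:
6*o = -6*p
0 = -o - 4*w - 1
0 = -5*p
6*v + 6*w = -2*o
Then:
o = 0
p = 0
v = 1/4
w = -1/4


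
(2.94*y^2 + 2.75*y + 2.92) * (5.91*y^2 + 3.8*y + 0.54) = 17.3754*y^4 + 27.4245*y^3 + 29.2948*y^2 + 12.581*y + 1.5768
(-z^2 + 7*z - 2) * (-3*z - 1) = 3*z^3 - 20*z^2 - z + 2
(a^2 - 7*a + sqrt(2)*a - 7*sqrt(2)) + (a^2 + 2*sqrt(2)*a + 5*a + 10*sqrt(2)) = 2*a^2 - 2*a + 3*sqrt(2)*a + 3*sqrt(2)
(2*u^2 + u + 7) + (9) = 2*u^2 + u + 16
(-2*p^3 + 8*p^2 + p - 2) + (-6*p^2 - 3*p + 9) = -2*p^3 + 2*p^2 - 2*p + 7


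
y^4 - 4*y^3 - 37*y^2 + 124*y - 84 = (y - 7)*(y - 2)*(y - 1)*(y + 6)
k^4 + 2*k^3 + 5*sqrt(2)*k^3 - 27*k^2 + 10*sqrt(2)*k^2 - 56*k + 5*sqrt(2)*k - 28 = (k + 1)^2*(k - 2*sqrt(2))*(k + 7*sqrt(2))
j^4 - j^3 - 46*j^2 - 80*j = j*(j - 8)*(j + 2)*(j + 5)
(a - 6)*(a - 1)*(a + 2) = a^3 - 5*a^2 - 8*a + 12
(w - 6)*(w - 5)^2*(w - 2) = w^4 - 18*w^3 + 117*w^2 - 320*w + 300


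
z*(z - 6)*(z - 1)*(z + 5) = z^4 - 2*z^3 - 29*z^2 + 30*z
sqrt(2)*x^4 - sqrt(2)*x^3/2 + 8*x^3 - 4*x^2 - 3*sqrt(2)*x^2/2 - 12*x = x*(x - 3/2)*(x + 4*sqrt(2))*(sqrt(2)*x + sqrt(2))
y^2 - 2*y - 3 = (y - 3)*(y + 1)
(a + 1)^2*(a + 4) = a^3 + 6*a^2 + 9*a + 4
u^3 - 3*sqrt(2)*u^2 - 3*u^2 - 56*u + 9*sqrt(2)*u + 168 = (u - 3)*(u - 7*sqrt(2))*(u + 4*sqrt(2))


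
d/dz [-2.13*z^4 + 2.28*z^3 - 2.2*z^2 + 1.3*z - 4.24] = -8.52*z^3 + 6.84*z^2 - 4.4*z + 1.3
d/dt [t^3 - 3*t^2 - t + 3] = 3*t^2 - 6*t - 1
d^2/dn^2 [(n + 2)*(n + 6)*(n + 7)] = 6*n + 30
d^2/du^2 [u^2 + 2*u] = 2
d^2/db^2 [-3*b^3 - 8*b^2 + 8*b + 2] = -18*b - 16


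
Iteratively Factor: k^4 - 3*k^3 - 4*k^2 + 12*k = (k + 2)*(k^3 - 5*k^2 + 6*k) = k*(k + 2)*(k^2 - 5*k + 6) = k*(k - 3)*(k + 2)*(k - 2)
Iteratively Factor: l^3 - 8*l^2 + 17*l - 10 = (l - 1)*(l^2 - 7*l + 10) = (l - 2)*(l - 1)*(l - 5)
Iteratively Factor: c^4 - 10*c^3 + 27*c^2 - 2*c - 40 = (c + 1)*(c^3 - 11*c^2 + 38*c - 40) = (c - 4)*(c + 1)*(c^2 - 7*c + 10) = (c - 5)*(c - 4)*(c + 1)*(c - 2)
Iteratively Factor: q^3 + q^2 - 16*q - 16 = (q - 4)*(q^2 + 5*q + 4) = (q - 4)*(q + 1)*(q + 4)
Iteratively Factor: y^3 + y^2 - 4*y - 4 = (y + 1)*(y^2 - 4) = (y - 2)*(y + 1)*(y + 2)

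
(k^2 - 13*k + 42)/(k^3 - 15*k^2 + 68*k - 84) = 1/(k - 2)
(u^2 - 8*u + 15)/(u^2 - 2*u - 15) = (u - 3)/(u + 3)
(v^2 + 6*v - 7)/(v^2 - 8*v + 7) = (v + 7)/(v - 7)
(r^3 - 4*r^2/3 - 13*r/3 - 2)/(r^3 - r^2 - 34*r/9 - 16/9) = 3*(r - 3)/(3*r - 8)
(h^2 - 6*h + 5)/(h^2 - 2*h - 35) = (-h^2 + 6*h - 5)/(-h^2 + 2*h + 35)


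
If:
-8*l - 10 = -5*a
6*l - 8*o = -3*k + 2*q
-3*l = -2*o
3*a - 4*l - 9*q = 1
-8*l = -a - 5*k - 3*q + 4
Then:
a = 398/281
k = -107/281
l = -205/562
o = -615/1124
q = 147/281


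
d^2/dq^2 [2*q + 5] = 0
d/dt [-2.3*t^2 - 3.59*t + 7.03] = -4.6*t - 3.59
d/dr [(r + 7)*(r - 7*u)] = 2*r - 7*u + 7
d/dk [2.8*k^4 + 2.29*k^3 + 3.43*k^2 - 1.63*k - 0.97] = 11.2*k^3 + 6.87*k^2 + 6.86*k - 1.63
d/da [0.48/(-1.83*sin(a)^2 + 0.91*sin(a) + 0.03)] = (1.7568*sin(a) - 0.4368)*cos(a)/(-1.83*sin(a)^2 + 0.91*sin(a) + 0.03)^2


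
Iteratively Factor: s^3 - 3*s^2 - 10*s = (s - 5)*(s^2 + 2*s) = (s - 5)*(s + 2)*(s)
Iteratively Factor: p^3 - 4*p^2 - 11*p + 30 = (p + 3)*(p^2 - 7*p + 10) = (p - 5)*(p + 3)*(p - 2)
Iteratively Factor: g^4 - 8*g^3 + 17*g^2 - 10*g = (g - 2)*(g^3 - 6*g^2 + 5*g) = (g - 2)*(g - 1)*(g^2 - 5*g) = (g - 5)*(g - 2)*(g - 1)*(g)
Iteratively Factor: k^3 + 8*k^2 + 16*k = (k + 4)*(k^2 + 4*k) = k*(k + 4)*(k + 4)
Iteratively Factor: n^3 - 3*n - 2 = (n + 1)*(n^2 - n - 2) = (n - 2)*(n + 1)*(n + 1)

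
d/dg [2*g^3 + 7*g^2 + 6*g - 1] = 6*g^2 + 14*g + 6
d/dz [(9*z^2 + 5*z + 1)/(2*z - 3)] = (18*z^2 - 54*z - 17)/(4*z^2 - 12*z + 9)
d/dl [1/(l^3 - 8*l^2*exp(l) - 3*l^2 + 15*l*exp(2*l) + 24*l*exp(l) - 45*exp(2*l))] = (8*l^2*exp(l) - 3*l^2 - 30*l*exp(2*l) - 8*l*exp(l) + 6*l + 75*exp(2*l) - 24*exp(l))/(l^3 - 8*l^2*exp(l) - 3*l^2 + 15*l*exp(2*l) + 24*l*exp(l) - 45*exp(2*l))^2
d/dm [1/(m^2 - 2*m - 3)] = 2*(1 - m)/(-m^2 + 2*m + 3)^2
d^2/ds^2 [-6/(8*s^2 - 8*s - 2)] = 24*(-4*s^2 + 4*s + 4*(2*s - 1)^2 + 1)/(-4*s^2 + 4*s + 1)^3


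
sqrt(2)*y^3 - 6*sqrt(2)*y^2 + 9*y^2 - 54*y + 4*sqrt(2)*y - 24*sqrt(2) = (y - 6)*(y + 4*sqrt(2))*(sqrt(2)*y + 1)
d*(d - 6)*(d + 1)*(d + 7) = d^4 + 2*d^3 - 41*d^2 - 42*d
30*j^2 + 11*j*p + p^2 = (5*j + p)*(6*j + p)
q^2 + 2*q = q*(q + 2)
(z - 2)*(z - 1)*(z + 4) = z^3 + z^2 - 10*z + 8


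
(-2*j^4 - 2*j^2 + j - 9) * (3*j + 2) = -6*j^5 - 4*j^4 - 6*j^3 - j^2 - 25*j - 18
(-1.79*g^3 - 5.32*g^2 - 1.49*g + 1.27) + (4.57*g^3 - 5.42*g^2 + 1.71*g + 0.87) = 2.78*g^3 - 10.74*g^2 + 0.22*g + 2.14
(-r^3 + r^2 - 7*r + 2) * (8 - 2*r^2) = 2*r^5 - 2*r^4 + 6*r^3 + 4*r^2 - 56*r + 16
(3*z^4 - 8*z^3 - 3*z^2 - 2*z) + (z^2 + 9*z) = 3*z^4 - 8*z^3 - 2*z^2 + 7*z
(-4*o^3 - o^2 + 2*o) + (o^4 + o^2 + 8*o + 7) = o^4 - 4*o^3 + 10*o + 7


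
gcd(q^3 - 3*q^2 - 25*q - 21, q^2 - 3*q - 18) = q + 3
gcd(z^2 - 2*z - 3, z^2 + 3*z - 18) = z - 3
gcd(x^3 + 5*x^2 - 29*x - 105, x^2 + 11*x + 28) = x + 7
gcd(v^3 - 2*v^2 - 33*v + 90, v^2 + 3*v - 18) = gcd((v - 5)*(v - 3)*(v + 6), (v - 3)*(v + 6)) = v^2 + 3*v - 18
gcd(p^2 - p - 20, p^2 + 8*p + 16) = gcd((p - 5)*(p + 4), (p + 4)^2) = p + 4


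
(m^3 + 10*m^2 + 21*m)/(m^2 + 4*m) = (m^2 + 10*m + 21)/(m + 4)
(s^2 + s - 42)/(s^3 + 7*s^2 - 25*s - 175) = (s - 6)/(s^2 - 25)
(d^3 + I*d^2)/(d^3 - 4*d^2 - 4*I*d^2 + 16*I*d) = d*(d + I)/(d^2 - 4*d - 4*I*d + 16*I)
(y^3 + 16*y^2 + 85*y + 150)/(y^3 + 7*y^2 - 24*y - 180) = (y^2 + 10*y + 25)/(y^2 + y - 30)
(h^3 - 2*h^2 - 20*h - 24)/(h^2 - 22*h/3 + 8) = 3*(h^2 + 4*h + 4)/(3*h - 4)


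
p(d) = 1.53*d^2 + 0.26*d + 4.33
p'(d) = 3.06*d + 0.26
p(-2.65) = 14.39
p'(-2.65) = -7.85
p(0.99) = 6.09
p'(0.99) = 3.29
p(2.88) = 17.77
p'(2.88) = 9.07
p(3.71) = 26.35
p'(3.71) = 11.61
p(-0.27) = 4.37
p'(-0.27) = -0.57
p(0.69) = 5.24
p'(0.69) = 2.37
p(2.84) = 17.41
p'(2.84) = 8.95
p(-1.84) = 9.03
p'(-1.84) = -5.37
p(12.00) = 227.77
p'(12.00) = 36.98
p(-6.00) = 57.85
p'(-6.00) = -18.10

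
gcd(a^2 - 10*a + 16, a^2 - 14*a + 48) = a - 8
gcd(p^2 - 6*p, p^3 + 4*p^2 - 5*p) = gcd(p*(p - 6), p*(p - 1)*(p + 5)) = p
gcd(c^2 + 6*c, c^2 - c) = c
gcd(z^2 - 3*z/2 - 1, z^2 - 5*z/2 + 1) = z - 2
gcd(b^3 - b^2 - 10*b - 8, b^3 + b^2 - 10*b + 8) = 1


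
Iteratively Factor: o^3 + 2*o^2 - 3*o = (o - 1)*(o^2 + 3*o) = o*(o - 1)*(o + 3)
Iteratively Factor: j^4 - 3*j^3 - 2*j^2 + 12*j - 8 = (j - 1)*(j^3 - 2*j^2 - 4*j + 8) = (j - 2)*(j - 1)*(j^2 - 4) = (j - 2)^2*(j - 1)*(j + 2)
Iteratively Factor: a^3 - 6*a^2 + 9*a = (a)*(a^2 - 6*a + 9) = a*(a - 3)*(a - 3)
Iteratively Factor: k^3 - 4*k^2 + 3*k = (k - 1)*(k^2 - 3*k) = k*(k - 1)*(k - 3)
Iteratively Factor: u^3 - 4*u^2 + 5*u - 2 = (u - 2)*(u^2 - 2*u + 1) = (u - 2)*(u - 1)*(u - 1)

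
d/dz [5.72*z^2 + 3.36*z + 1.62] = 11.44*z + 3.36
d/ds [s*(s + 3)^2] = 3*(s + 1)*(s + 3)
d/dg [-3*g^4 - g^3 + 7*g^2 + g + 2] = -12*g^3 - 3*g^2 + 14*g + 1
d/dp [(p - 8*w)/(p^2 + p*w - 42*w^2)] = (p^2 + p*w - 42*w^2 - (p - 8*w)*(2*p + w))/(p^2 + p*w - 42*w^2)^2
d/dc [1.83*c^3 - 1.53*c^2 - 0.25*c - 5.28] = 5.49*c^2 - 3.06*c - 0.25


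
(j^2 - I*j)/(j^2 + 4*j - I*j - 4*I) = j/(j + 4)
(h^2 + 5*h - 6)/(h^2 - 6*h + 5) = (h + 6)/(h - 5)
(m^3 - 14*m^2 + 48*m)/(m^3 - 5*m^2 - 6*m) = (m - 8)/(m + 1)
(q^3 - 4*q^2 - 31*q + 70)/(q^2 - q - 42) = (q^2 + 3*q - 10)/(q + 6)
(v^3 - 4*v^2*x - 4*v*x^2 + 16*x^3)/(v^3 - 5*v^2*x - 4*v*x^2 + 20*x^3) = (-v + 4*x)/(-v + 5*x)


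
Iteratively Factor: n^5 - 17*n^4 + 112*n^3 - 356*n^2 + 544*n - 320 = (n - 2)*(n^4 - 15*n^3 + 82*n^2 - 192*n + 160) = (n - 5)*(n - 2)*(n^3 - 10*n^2 + 32*n - 32) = (n - 5)*(n - 4)*(n - 2)*(n^2 - 6*n + 8) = (n - 5)*(n - 4)*(n - 2)^2*(n - 4)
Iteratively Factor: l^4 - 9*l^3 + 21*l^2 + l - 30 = (l - 5)*(l^3 - 4*l^2 + l + 6) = (l - 5)*(l - 3)*(l^2 - l - 2) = (l - 5)*(l - 3)*(l - 2)*(l + 1)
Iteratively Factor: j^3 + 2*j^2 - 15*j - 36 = (j + 3)*(j^2 - j - 12) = (j + 3)^2*(j - 4)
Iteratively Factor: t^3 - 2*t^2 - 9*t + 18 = (t - 3)*(t^2 + t - 6) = (t - 3)*(t + 3)*(t - 2)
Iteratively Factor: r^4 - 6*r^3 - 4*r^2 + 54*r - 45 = (r - 1)*(r^3 - 5*r^2 - 9*r + 45) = (r - 5)*(r - 1)*(r^2 - 9) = (r - 5)*(r - 3)*(r - 1)*(r + 3)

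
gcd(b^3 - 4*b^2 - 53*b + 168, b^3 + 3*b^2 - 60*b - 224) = b^2 - b - 56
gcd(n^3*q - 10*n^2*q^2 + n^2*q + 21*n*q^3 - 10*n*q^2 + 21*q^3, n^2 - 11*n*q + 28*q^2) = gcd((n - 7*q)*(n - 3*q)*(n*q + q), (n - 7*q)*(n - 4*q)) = -n + 7*q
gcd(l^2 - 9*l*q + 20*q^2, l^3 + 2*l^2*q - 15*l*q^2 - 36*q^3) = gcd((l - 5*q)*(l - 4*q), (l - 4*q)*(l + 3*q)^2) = -l + 4*q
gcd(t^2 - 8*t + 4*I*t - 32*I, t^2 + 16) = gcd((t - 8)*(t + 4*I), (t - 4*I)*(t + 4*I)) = t + 4*I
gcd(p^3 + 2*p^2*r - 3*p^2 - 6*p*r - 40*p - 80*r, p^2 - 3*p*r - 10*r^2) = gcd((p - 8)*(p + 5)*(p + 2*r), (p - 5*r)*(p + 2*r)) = p + 2*r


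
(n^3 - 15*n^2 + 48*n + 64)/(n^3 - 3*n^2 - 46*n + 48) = (n^2 - 7*n - 8)/(n^2 + 5*n - 6)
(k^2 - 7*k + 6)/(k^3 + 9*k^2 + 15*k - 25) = (k - 6)/(k^2 + 10*k + 25)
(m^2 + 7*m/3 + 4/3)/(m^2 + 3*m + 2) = (m + 4/3)/(m + 2)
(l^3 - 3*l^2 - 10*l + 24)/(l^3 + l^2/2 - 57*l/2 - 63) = 2*(l^2 - 6*l + 8)/(2*l^2 - 5*l - 42)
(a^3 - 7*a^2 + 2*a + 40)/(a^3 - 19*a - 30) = (a - 4)/(a + 3)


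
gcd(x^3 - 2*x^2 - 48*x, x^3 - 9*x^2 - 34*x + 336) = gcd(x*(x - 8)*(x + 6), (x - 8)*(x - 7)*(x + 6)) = x^2 - 2*x - 48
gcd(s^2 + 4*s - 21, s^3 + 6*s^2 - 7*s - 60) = s - 3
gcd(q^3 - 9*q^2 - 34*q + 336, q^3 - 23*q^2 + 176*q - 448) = q^2 - 15*q + 56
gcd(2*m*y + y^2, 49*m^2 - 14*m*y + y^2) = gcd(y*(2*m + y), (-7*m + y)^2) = 1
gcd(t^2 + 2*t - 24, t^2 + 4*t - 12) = t + 6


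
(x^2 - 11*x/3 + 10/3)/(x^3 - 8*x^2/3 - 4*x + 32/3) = (3*x - 5)/(3*x^2 - 2*x - 16)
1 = 1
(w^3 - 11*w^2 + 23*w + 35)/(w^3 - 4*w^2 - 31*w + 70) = (w^2 - 4*w - 5)/(w^2 + 3*w - 10)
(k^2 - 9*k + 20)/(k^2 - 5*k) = (k - 4)/k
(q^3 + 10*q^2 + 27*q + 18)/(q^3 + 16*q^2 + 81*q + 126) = (q + 1)/(q + 7)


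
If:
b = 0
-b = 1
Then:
No Solution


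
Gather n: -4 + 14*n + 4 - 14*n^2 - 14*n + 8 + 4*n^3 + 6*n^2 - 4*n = 4*n^3 - 8*n^2 - 4*n + 8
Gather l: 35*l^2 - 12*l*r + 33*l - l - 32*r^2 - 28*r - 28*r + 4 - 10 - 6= 35*l^2 + l*(32 - 12*r) - 32*r^2 - 56*r - 12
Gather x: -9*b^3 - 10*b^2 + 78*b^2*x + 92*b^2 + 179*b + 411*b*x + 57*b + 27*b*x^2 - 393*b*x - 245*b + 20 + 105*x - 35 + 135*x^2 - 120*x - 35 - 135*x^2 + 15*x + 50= -9*b^3 + 82*b^2 + 27*b*x^2 - 9*b + x*(78*b^2 + 18*b)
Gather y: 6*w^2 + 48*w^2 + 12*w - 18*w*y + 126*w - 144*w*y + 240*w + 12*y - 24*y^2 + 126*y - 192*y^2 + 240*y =54*w^2 + 378*w - 216*y^2 + y*(378 - 162*w)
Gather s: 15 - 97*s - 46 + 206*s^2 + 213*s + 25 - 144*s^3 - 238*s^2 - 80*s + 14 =-144*s^3 - 32*s^2 + 36*s + 8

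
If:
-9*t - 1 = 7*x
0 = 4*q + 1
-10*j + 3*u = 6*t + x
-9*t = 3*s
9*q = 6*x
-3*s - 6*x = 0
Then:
No Solution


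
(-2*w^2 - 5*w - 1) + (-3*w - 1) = -2*w^2 - 8*w - 2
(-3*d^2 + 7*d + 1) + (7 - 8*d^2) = -11*d^2 + 7*d + 8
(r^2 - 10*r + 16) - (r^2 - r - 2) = 18 - 9*r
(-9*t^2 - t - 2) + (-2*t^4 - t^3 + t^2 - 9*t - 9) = -2*t^4 - t^3 - 8*t^2 - 10*t - 11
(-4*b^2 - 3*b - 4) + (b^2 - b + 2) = -3*b^2 - 4*b - 2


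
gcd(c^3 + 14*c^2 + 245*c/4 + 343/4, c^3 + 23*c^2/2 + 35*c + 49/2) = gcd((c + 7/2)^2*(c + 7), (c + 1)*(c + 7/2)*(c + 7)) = c^2 + 21*c/2 + 49/2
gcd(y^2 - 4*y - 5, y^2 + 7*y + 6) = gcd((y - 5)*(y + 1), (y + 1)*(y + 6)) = y + 1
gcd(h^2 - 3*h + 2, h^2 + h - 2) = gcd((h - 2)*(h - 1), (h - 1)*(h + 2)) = h - 1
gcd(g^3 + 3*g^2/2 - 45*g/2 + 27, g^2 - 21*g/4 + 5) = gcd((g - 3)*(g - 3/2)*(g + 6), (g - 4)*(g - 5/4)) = 1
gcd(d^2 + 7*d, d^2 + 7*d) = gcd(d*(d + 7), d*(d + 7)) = d^2 + 7*d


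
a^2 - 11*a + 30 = (a - 6)*(a - 5)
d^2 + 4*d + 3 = (d + 1)*(d + 3)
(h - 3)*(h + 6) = h^2 + 3*h - 18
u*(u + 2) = u^2 + 2*u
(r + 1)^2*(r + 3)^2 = r^4 + 8*r^3 + 22*r^2 + 24*r + 9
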